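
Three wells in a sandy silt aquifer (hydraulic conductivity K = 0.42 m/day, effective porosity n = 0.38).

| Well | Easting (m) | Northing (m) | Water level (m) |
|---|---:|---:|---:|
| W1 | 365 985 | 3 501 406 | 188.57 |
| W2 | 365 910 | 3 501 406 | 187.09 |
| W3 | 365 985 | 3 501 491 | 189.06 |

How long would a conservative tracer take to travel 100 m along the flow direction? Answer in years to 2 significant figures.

∂h/∂x = (187.09 − 188.57) / (365910 − 365985) = +0.01973
∂h/∂y = (189.06 − 188.57) / (3501491 − 3501406) = +0.005765
|∇h| = √(0.01973² + 0.005765²) = 0.02056
Seepage velocity v = K·i/n = 0.42 × 0.02056 / 0.38 = 0.02272 m/day.
t = 100 / 0.02272 = 4401 days = 12 years.

12 years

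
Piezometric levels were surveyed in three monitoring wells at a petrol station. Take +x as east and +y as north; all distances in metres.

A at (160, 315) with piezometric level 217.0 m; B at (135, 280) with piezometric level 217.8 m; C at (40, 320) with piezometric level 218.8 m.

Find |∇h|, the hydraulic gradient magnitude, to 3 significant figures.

0.0195

Differences from A: to B (Δx, Δy, Δh) = (-25, -35, +0.8); to C = (-120, 5, +1.8).
Determinant of the coordinate differences = (-25)·5 − (-120)·(-35) = -4325.
∂h/∂x = [(+0.8)·5 − (+1.8)·(-35)] / -4325 = -0.01549
∂h/∂y = [(-25)·(+1.8) − (-120)·(+0.8)] / -4325 = -0.01179
|∇h| = √(-0.01549² + -0.01179²) = 0.01947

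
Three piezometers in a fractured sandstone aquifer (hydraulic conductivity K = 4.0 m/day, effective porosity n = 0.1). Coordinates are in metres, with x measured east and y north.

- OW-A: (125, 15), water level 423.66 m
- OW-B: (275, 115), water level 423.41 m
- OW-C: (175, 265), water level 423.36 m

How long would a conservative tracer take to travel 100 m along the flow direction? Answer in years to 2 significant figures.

Three-point gradient (reference OW-A): Δ to OW-B = (150, 100, -0.25), Δ to OW-C = (50, 250, -0.30).
∂h/∂x = -0.0010000, ∂h/∂y = -0.001000 (det = 32500).
|∇h| = √(-0.0010000² + -0.001000²) = 0.001414
Seepage velocity v = K·i/n = 4.0 × 0.001414 / 0.1 = 0.05656 m/day.
t = 100 / 0.05656 = 1768 days = 4.84 years.

4.8 years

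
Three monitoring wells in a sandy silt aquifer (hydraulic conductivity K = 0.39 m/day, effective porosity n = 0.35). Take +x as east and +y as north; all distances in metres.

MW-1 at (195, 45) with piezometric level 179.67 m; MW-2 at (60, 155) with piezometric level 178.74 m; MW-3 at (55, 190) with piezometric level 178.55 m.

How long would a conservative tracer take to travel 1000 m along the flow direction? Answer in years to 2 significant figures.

Differences from MW-1: to MW-2 (Δx, Δy, Δh) = (-135, 110, -0.93); to MW-3 = (-140, 145, -1.12).
Determinant of the coordinate differences = (-135)·145 − (-140)·110 = -4175.
∂h/∂x = [(-0.93)·145 − (-1.12)·110] / -4175 = +0.002790
∂h/∂y = [(-135)·(-1.12) − (-140)·(-0.93)] / -4175 = -0.005030
|∇h| = √(0.002790² + -0.005030²) = 0.005752
Seepage velocity v = K·i/n = 0.39 × 0.005752 / 0.35 = 0.006409 m/day.
t = 1000 / 0.006409 = 1.56e+05 days = 427 years.

430 years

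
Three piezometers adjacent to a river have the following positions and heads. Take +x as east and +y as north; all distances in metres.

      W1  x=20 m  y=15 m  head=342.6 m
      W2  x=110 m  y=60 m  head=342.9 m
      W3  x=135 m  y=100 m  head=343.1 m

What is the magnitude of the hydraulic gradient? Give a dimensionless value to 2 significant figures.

Taking W1 as reference: W2−W1 = (90, 45, +0.3); W3−W1 = (115, 85, +0.5).
Determinant of the coordinate differences = 90·85 − 115·45 = 2475.
∂h/∂x = [(+0.3)·85 − (+0.5)·45] / 2475 = +0.001212
∂h/∂y = [90·(+0.5) − 115·(+0.3)] / 2475 = +0.004242
|∇h| = √(0.001212² + 0.004242²) = 0.004412

0.0044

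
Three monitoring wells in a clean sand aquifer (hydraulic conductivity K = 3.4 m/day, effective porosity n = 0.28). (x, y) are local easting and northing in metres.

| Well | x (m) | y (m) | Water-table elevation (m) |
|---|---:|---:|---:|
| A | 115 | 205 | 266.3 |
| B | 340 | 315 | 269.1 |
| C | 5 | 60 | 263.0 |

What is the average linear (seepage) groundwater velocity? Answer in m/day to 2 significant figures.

Differences from A: to B (Δx, Δy, Δh) = (225, 110, +2.8); to C = (-110, -145, -3.3).
Determinant of the coordinate differences = 225·(-145) − (-110)·110 = -20525.
∂h/∂x = [(+2.8)·(-145) − (-3.3)·110] / -20525 = +0.002095
∂h/∂y = [225·(-3.3) − (-110)·(+2.8)] / -20525 = +0.02117
|∇h| = √(0.002095² + 0.02117²) = 0.02127
Seepage velocity v = K·i/n = 3.4 × 0.02127 / 0.28 = 0.2583 m/day.

0.26 m/day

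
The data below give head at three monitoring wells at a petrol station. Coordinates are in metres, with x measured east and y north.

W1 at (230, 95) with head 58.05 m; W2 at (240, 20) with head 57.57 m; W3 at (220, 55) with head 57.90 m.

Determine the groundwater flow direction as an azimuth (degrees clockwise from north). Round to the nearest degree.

128°

With h = a·x + b·y + c and W1 as origin, the differences give:
  10·a + (-75)·b = -0.48
  (-10)·a + (-40)·b = -0.15
Eliminate b (×(-40) and ×(-75), subtract): -1150·a = 7.950 → a = ∂h/∂x = -0.006913
Back-substitute: b = ∂h/∂y = +0.005478.
Flow direction (−∇h) has components (+0.006913 E, -0.005478 N).
Azimuth = atan2(E, N) = atan2(+0.006913, -0.005478) = 128.4° ≈ 128°.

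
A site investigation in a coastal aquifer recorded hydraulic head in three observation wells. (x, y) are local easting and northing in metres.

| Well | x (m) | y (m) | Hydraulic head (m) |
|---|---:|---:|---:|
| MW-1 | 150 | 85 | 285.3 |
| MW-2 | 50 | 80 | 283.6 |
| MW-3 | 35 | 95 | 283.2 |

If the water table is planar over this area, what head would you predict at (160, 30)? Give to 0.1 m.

286.0 m

Three-point gradient (reference MW-1): Δ to MW-2 = (-100, -5, -1.7), Δ to MW-3 = (-115, 10, -2.1).
∂h/∂x = +0.01746, ∂h/∂y = -0.009206 (det = -1575).
h(160, 30) = 285.3 + (+0.01746)·(10) + (-0.009206)·(-55) = 285.3 +0.175 +0.506 = 285.981 m.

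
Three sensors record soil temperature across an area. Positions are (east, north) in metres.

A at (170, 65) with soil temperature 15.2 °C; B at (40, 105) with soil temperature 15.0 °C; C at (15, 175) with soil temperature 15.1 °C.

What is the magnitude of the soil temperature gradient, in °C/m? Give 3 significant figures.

Differences from A: to B (Δx, Δy, Δh) = (-130, 40, -0.2); to C = (-155, 110, -0.1).
Determinant of the coordinate differences = (-130)·110 − (-155)·40 = -8100.
∂T/∂x = [(-0.2)·110 − (-0.1)·40] / -8100 = +0.002222
∂T/∂y = [(-130)·(-0.1) − (-155)·(-0.2)] / -8100 = +0.002222
|∇f| = √(0.002222² + 0.002222²) = 0.003142 °C/m

0.00314 °C/m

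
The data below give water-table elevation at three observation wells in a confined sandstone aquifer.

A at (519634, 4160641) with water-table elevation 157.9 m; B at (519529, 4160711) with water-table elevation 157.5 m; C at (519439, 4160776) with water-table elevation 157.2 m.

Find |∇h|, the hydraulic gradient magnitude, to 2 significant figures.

0.013

Taking A as reference: B−A = (-105, 70, -0.4); C−A = (-195, 135, -0.7).
Solve a·Δx + b·Δy = Δh: det = (-105)·135 − (-195)·70 = -525.
∂h/∂x = [(-0.4)·135 − (-0.7)·70] / -525 = +0.009524
∂h/∂y = [(-105)·(-0.7) − (-195)·(-0.4)] / -525 = +0.008571
|∇h| = √(0.009524² + 0.008571²) = 0.01281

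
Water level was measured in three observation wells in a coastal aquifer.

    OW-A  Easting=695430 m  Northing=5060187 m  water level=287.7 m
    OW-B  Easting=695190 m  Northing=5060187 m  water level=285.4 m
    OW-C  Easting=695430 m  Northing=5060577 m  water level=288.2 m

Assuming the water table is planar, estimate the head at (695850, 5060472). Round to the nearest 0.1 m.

∂h/∂x = (285.4 − 287.7) / (695190 − 695430) = +0.009583
∂h/∂y = (288.2 − 287.7) / (5060577 − 5060187) = +0.001282
h(695850, 5060472) = 287.7 + (+0.009583)·(420) + (+0.001282)·(285) = 287.7 +4.025 +0.365 = 292.090 m.

292.1 m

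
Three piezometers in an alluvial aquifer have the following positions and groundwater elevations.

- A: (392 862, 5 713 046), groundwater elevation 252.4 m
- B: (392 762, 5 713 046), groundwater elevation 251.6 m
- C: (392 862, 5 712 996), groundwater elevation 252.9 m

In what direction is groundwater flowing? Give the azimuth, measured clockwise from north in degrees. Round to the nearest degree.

321°

Differences from A: to B (Δx, Δy, Δh) = (-100, 0, -0.8); to C = (0, -50, +0.5).
Determinant of the coordinate differences = (-100)·(-50) − 0·0 = 5000.
∂h/∂x = [(-0.8)·(-50) − (+0.5)·0] / 5000 = +0.008000
∂h/∂y = [(-100)·(+0.5) − 0·(-0.8)] / 5000 = -0.01000
Flow direction (−∇h) has components (-0.008000 E, +0.01000 N).
Azimuth = atan2(E, N) = atan2(-0.008000, +0.01000) = 321.3° ≈ 321°.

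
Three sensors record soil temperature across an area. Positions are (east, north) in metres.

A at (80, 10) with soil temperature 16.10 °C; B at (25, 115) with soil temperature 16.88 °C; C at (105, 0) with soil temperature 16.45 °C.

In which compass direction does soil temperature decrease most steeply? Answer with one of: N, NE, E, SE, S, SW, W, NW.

With T = a·x + b·y + c and A as origin, the differences give:
  (-55)·a + 105·b = +0.78
  25·a + (-10)·b = +0.35
Eliminate b (×(-10) and ×105, subtract): -2075·a = -44.550 → a = ∂T/∂x = +0.02147
Back-substitute: b = ∂T/∂y = +0.01867.
Steepest decrease is along −∇f = (-0.02147 E, -0.01867 N) → southwest.

SW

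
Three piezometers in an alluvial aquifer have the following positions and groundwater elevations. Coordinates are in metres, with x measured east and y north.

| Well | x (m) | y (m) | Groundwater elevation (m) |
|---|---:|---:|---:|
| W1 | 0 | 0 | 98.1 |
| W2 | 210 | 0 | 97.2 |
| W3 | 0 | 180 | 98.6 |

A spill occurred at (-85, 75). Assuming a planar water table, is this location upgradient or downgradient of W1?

upgradient

∂h/∂x = (97.2 − 98.1) / (210 − 0) = -0.004286
∂h/∂y = (98.6 − 98.1) / (180 − 0) = +0.002778
Head at (-85, 75) = 98.1 + (-0.004286)·(-85) + (+0.002778)·(75) = 98.67 m.
That is higher than the 98.1 m at W1, so the point is upgradient.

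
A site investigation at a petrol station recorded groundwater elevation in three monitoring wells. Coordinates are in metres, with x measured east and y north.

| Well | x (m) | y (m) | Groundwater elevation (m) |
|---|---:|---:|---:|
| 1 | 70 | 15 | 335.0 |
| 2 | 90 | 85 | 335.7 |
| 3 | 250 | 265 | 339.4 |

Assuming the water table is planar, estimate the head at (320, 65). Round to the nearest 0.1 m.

With h = a·x + b·y + c and 1 as origin, the differences give:
  20·a + 70·b = +0.7
  180·a + 250·b = +4.4
Eliminate b (×250 and ×70, subtract): -7600·a = -133.00 → a = ∂h/∂x = +0.01750
Back-substitute: b = ∂h/∂y = +0.005000.
h(320, 65) = 335.0 + (+0.01750)·(250) + (+0.005000)·(50) = 335.0 +4.375 +0.250 = 339.625 m.

339.6 m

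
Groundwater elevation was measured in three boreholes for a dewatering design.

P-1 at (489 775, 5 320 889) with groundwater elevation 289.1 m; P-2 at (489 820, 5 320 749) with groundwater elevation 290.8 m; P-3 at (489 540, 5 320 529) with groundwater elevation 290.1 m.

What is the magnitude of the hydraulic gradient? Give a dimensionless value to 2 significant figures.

Taking P-1 as reference: P-2−P-1 = (45, -140, +1.7); P-3−P-1 = (-235, -360, +1.0).
Solve a·Δx + b·Δy = Δh: det = 45·(-360) − (-235)·(-140) = -49100.
∂h/∂x = [(+1.7)·(-360) − (+1.0)·(-140)] / -49100 = +0.009613
∂h/∂y = [45·(+1.0) − (-235)·(+1.7)] / -49100 = -0.009053
|∇h| = √(0.009613² + -0.009053²) = 0.0132

0.013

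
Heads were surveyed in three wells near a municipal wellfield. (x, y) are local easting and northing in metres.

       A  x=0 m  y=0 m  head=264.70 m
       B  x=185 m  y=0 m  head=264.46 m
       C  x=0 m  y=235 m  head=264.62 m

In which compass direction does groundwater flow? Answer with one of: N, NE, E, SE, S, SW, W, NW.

E

∂h/∂x = (264.46 − 264.70) / (185 − 0) = -0.001297
∂h/∂y = (264.62 − 264.70) / (235 − 0) = -0.0003404
Flow = −∇h = (+0.001297 east, +0.0003404 north), which points east.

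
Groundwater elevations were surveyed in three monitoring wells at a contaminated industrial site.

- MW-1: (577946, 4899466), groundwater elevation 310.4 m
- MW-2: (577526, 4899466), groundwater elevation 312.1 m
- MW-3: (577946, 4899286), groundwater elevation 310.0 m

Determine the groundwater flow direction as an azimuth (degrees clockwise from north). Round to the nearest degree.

119°

∂h/∂x = (312.1 − 310.4) / (577526 − 577946) = -0.004048
∂h/∂y = (310.0 − 310.4) / (4899286 − 4899466) = +0.002222
Flow direction (−∇h) has components (+0.004048 E, -0.002222 N).
Azimuth = atan2(E, N) = atan2(+0.004048, -0.002222) = 118.8° ≈ 119°.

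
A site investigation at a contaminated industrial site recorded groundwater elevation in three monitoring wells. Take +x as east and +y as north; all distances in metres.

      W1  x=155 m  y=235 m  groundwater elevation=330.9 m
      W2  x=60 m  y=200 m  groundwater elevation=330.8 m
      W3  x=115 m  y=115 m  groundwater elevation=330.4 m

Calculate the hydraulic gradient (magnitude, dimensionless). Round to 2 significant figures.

Differences from W1: to W2 (Δx, Δy, Δh) = (-95, -35, -0.1); to W3 = (-40, -120, -0.5).
Determinant of the coordinate differences = (-95)·(-120) − (-40)·(-35) = 10000.
∂h/∂x = [(-0.1)·(-120) − (-0.5)·(-35)] / 10000 = -0.0005500
∂h/∂y = [(-95)·(-0.5) − (-40)·(-0.1)] / 10000 = +0.004350
|∇h| = √(-0.0005500² + 0.004350²) = 0.004385

0.0044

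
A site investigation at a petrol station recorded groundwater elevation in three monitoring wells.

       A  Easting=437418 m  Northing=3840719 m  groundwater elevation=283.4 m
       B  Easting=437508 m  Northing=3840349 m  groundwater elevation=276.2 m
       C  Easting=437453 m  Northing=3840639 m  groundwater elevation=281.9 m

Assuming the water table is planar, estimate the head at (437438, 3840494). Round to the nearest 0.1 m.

278.9 m

With h = a·x + b·y + c and A as origin, the differences give:
  90·a + (-370)·b = -7.2
  35·a + (-80)·b = -1.5
Eliminate b (×(-80) and ×(-370), subtract): 5750·a = 21.00 → a = ∂h/∂x = +0.003652
Back-substitute: b = ∂h/∂y = +0.02035.
h(437438, 3840494) = 283.4 + (+0.003652)·(20) + (+0.02035)·(-225) = 283.4 +0.073 -4.578 = 278.895 m.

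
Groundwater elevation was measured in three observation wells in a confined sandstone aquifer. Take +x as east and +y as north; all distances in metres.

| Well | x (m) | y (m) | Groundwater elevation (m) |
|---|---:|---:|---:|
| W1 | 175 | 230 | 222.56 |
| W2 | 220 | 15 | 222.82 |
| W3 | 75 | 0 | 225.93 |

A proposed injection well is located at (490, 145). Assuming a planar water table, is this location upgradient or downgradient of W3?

downgradient

Taking W1 as reference: W2−W1 = (45, -215, +0.26); W3−W1 = (-100, -230, +3.37).
Determinant of the coordinate differences = 45·(-230) − (-100)·(-215) = -31850.
∂h/∂x = [(+0.26)·(-230) − (+3.37)·(-215)] / -31850 = -0.02087
∂h/∂y = [45·(+3.37) − (-100)·(+0.26)] / -31850 = -0.005578
Head at (490, 145) = 222.56 + (-0.02087)·(315) + (-0.005578)·(-85) = 216.46 m.
That is lower than the 225.93 m at W3, so the point is downgradient.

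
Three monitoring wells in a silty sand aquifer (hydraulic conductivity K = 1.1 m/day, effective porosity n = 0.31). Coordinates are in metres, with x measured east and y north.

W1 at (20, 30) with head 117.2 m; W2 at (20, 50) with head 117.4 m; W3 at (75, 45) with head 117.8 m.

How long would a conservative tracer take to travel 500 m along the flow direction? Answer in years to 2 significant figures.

30 years

With h = a·x + b·y + c and W1 as origin, the differences give:
  0·a + 20·b = +0.2
  55·a + 15·b = +0.6
Eliminate b (×15 and ×20, subtract): -1100·a = -9.00 → a = ∂h/∂x = +0.008182
Back-substitute: b = ∂h/∂y = +0.01000.
|∇h| = √(0.008182² + 0.01000²) = 0.01292
Seepage velocity v = K·i/n = 1.1 × 0.01292 / 0.31 = 0.04585 m/day.
t = 500 / 0.04585 = 1.091e+04 days = 29.9 years.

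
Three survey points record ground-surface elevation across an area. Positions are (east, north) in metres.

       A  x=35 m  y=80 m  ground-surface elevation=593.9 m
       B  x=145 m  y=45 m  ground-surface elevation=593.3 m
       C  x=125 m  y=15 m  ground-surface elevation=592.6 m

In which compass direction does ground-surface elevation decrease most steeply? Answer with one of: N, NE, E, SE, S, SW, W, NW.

With z = a·x + b·y + c and A as origin, the differences give:
  110·a + (-35)·b = -0.6
  90·a + (-65)·b = -1.3
Eliminate b (×(-65) and ×(-35), subtract): -4000·a = -6.50 → a = ∂z/∂x = +0.001625
Back-substitute: b = ∂z/∂y = +0.02225.
Steepest decrease is along −∇f = (-0.001625 E, -0.02225 N) → south.

S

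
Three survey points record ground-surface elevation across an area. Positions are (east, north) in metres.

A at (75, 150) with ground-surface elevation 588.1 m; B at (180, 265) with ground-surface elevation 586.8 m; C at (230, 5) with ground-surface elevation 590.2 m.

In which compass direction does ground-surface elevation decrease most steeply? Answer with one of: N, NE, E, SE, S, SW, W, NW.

Differences from A: to B (Δx, Δy, Δh) = (105, 115, -1.3); to C = (155, -145, +2.1).
Solve a·Δx + b·Δy = Δz: det = 105·(-145) − 155·115 = -33050.
∂z/∂x = [(-1.3)·(-145) − (+2.1)·115] / -33050 = +0.001604
∂z/∂y = [105·(+2.1) − 155·(-1.3)] / -33050 = -0.01277
Steepest decrease is along −∇f = (-0.001604 E, +0.01277 N) → north.

N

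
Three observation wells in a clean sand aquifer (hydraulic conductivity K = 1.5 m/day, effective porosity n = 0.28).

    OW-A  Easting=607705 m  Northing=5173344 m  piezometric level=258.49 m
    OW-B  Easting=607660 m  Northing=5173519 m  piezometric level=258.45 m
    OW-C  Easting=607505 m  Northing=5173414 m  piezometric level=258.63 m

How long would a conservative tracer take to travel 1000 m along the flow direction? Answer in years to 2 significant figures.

Taking OW-A as reference: OW-B−OW-A = (-45, 175, -0.04); OW-C−OW-A = (-200, 70, +0.14).
Determinant of the coordinate differences = (-45)·70 − (-200)·175 = 31850.
∂h/∂x = [(-0.04)·70 − (+0.14)·175] / 31850 = -0.0008571
∂h/∂y = [(-45)·(+0.14) − (-200)·(-0.04)] / 31850 = -0.0004490
|∇h| = √(-0.0008571² + -0.0004490²) = 0.0009676
Seepage velocity v = K·i/n = 1.5 × 0.0009676 / 0.28 = 0.005184 m/day.
t = 1000 / 0.005184 = 1.929e+05 days = 528 years.

530 years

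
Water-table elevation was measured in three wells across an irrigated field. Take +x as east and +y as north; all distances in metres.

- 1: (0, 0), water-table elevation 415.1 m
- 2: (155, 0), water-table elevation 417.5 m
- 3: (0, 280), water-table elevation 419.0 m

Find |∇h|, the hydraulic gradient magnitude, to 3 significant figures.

0.0208

∂h/∂x = (417.5 − 415.1) / (155 − 0) = +0.01548
∂h/∂y = (419.0 − 415.1) / (280 − 0) = +0.01393
|∇h| = √(0.01548² + 0.01393²) = 0.02082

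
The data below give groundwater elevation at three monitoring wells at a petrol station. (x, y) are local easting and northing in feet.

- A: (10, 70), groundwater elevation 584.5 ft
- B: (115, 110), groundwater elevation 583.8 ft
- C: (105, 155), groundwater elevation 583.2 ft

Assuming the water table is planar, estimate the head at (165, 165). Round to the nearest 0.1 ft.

Differences from A: to B (Δx, Δy, Δh) = (105, 40, -0.7); to C = (95, 85, -1.3).
Solve a·Δx + b·Δy = Δh: det = 105·85 − 95·40 = 5125.
∂h/∂x = [(-0.7)·85 − (-1.3)·40] / 5125 = -0.001463
∂h/∂y = [105·(-1.3) − 95·(-0.7)] / 5125 = -0.01366
h(165, 165) = 584.5 + (-0.001463)·(155) + (-0.01366)·(95) = 584.5 -0.227 -1.298 = 582.976 ft.

583.0 ft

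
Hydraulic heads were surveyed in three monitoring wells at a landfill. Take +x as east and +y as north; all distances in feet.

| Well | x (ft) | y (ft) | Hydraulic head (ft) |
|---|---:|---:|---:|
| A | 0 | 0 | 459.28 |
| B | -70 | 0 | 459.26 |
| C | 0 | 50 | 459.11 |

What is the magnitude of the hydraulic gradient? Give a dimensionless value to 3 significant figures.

0.00341

∂h/∂x = (459.26 − 459.28) / (-70 − 0) = +0.0002857
∂h/∂y = (459.11 − 459.28) / (50 − 0) = -0.003400
|∇h| = √(0.0002857² + -0.003400²) = 0.003412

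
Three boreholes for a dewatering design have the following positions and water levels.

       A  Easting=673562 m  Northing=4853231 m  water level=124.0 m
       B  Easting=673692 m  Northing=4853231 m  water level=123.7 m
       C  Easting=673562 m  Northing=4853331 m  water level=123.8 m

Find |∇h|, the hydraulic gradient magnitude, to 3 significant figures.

∂h/∂x = (123.7 − 124.0) / (673692 − 673562) = -0.002308
∂h/∂y = (123.8 − 124.0) / (4853331 − 4853231) = -0.002000
|∇h| = √(-0.002308² + -0.002000²) = 0.003054

0.00305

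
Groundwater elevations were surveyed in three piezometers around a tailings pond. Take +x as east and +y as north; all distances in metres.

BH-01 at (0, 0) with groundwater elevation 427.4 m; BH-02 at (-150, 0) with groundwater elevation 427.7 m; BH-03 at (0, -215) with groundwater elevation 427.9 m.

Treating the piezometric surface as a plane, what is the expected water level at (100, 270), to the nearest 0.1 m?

∂h/∂x = (427.7 − 427.4) / (-150 − 0) = -0.002000
∂h/∂y = (427.9 − 427.4) / (-215 − 0) = -0.002326
h(100, 270) = 427.4 + (-0.002000)·(100) + (-0.002326)·(270) = 427.4 -0.200 -0.628 = 426.572 m.

426.6 m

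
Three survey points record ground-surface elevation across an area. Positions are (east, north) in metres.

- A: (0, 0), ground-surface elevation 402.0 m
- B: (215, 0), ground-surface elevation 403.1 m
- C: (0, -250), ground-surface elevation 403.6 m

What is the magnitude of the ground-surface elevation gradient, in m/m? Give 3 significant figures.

0.00819 m/m

∂z/∂x = (403.1 − 402.0) / (215 − 0) = +0.005116
∂z/∂y = (403.6 − 402.0) / (-250 − 0) = -0.006400
|∇f| = √(0.005116² + -0.006400²) = 0.008194 m/m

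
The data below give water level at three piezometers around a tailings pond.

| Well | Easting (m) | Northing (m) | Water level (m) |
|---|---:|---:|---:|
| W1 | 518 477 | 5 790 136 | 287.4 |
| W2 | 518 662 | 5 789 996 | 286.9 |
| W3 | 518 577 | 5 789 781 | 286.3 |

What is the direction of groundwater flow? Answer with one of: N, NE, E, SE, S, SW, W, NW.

S

Taking W1 as reference: W2−W1 = (185, -140, -0.5); W3−W1 = (100, -355, -1.1).
Determinant of the coordinate differences = 185·(-355) − 100·(-140) = -51675.
∂h/∂x = [(-0.5)·(-355) − (-1.1)·(-140)] / -51675 = -0.0004548
∂h/∂y = [185·(-1.1) − 100·(-0.5)] / -51675 = +0.002970
Flow = −∇h = (+0.0004548 east, -0.002970 north), which points south.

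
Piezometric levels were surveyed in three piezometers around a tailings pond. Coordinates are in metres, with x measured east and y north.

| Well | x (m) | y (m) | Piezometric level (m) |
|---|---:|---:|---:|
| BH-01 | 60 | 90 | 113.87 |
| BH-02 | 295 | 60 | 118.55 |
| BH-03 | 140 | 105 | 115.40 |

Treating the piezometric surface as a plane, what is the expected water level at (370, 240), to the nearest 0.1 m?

119.6 m

Differences from BH-01: to BH-02 (Δx, Δy, Δh) = (235, -30, +4.68); to BH-03 = (80, 15, +1.53).
Solve a·Δx + b·Δy = Δh: det = 235·15 − 80·(-30) = 5925.
∂h/∂x = [(+4.68)·15 − (+1.53)·(-30)] / 5925 = +0.01959
∂h/∂y = [235·(+1.53) − 80·(+4.68)] / 5925 = -0.002506
h(370, 240) = 113.87 + (+0.01959)·(310) + (-0.002506)·(150) = 113.87 +6.074 -0.376 = 119.568 m.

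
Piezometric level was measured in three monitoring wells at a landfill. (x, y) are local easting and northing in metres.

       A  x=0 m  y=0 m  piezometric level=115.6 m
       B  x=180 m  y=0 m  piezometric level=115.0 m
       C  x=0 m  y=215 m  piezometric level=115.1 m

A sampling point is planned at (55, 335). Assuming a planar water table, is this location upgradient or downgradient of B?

downgradient

∂h/∂x = (115.0 − 115.6) / (180 − 0) = -0.003333
∂h/∂y = (115.1 − 115.6) / (215 − 0) = -0.002326
Head at (55, 335) = 115.6 + (-0.003333)·(55) + (-0.002326)·(335) = 114.64 m.
That is lower than the 115.0 m at B, so the point is downgradient.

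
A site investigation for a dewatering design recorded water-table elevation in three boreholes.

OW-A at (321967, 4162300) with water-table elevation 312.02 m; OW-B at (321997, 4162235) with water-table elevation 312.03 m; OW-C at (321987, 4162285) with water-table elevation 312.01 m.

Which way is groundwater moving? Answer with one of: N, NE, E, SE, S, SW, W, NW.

With h = a·x + b·y + c and OW-A as origin, the differences give:
  30·a + (-65)·b = +0.01
  20·a + (-15)·b = -0.01
Eliminate b (×(-15) and ×(-65), subtract): 850·a = -0.800 → a = ∂h/∂x = -0.0009412
Back-substitute: b = ∂h/∂y = -0.0005882.
Flow = −∇h = (+0.0009412 east, +0.0005882 north), which points northeast.

NE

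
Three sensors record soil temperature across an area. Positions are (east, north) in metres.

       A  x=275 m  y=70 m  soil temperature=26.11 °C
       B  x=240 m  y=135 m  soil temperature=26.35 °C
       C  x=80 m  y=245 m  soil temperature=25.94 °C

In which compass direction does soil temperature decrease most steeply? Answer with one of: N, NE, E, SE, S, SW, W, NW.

Differences from A: to B (Δx, Δy, Δh) = (-35, 65, +0.24); to C = (-195, 175, -0.17).
Determinant of the coordinate differences = (-35)·175 − (-195)·65 = 6550.
∂T/∂x = [(+0.24)·175 − (-0.17)·65] / 6550 = +0.008099
∂T/∂y = [(-35)·(-0.17) − (-195)·(+0.24)] / 6550 = +0.008053
Steepest decrease is along −∇f = (-0.008099 E, -0.008053 N) → southwest.

SW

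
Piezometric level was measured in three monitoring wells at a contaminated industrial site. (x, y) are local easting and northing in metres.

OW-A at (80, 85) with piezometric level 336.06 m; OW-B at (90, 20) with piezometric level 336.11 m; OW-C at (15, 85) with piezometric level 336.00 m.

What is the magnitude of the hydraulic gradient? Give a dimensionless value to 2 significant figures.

Three-point gradient (reference OW-A): Δ to OW-B = (10, -65, +0.05), Δ to OW-C = (-65, 0, -0.06).
∂h/∂x = +0.0009231, ∂h/∂y = -0.0006272 (det = -4225).
|∇h| = √(0.0009231² + -0.0006272²) = 0.001116

0.0011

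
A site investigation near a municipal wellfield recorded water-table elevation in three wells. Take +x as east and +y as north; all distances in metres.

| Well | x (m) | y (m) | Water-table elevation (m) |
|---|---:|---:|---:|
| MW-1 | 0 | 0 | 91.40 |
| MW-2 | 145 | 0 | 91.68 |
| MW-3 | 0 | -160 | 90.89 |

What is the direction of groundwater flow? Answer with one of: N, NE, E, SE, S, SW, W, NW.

SW

∂h/∂x = (91.68 − 91.40) / (145 − 0) = +0.001931
∂h/∂y = (90.89 − 91.40) / (-160 − 0) = +0.003188
Flow = −∇h = (-0.001931 east, -0.003188 north), which points southwest.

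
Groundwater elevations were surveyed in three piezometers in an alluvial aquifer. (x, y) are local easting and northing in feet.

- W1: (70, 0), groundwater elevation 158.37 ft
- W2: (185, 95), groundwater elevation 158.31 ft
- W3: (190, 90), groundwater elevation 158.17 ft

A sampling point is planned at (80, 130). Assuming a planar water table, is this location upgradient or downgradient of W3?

upgradient

Taking W1 as reference: W2−W1 = (115, 95, -0.06); W3−W1 = (120, 90, -0.20).
Determinant of the coordinate differences = 115·90 − 120·95 = -1050.
∂h/∂x = [(-0.06)·90 − (-0.20)·95] / -1050 = -0.01295
∂h/∂y = [115·(-0.20) − 120·(-0.06)] / -1050 = +0.01505
Head at (80, 130) = 158.37 + (-0.01295)·(10) + (+0.01505)·(130) = 160.20 ft.
That is higher than the 158.17 ft at W3, so the point is upgradient.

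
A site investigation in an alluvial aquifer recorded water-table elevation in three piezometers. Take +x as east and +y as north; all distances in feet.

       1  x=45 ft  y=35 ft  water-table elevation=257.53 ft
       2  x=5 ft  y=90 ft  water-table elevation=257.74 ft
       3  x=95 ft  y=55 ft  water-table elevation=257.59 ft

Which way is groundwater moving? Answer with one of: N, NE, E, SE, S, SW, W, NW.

With h = a·x + b·y + c and 1 as origin, the differences give:
  (-40)·a + 55·b = +0.21
  50·a + 20·b = +0.06
Eliminate b (×20 and ×55, subtract): -3550·a = 0.900 → a = ∂h/∂x = -0.0002535
Back-substitute: b = ∂h/∂y = +0.003634.
Flow = −∇h = (+0.0002535 east, -0.003634 north), which points south.

S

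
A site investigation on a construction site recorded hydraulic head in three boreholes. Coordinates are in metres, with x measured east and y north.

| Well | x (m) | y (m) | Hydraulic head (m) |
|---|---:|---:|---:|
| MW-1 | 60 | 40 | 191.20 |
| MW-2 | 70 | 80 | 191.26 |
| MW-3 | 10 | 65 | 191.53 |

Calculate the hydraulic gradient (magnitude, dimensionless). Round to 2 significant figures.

0.0059

Taking MW-1 as reference: MW-2−MW-1 = (10, 40, +0.06); MW-3−MW-1 = (-50, 25, +0.33).
Determinant of the coordinate differences = 10·25 − (-50)·40 = 2250.
∂h/∂x = [(+0.06)·25 − (+0.33)·40] / 2250 = -0.005200
∂h/∂y = [10·(+0.33) − (-50)·(+0.06)] / 2250 = +0.002800
|∇h| = √(-0.005200² + 0.002800²) = 0.005906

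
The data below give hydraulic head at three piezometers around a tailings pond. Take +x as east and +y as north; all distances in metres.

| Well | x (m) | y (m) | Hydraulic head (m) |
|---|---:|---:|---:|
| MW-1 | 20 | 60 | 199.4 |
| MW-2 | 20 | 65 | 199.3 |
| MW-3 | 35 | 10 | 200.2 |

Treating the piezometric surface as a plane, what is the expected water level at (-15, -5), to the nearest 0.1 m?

Three-point gradient (reference MW-1): Δ to MW-2 = (0, 5, -0.1), Δ to MW-3 = (15, -50, +0.8).
∂h/∂x = -0.01333, ∂h/∂y = -0.02000 (det = -75).
h(-15, -5) = 199.4 + (-0.01333)·(-35) + (-0.02000)·(-65) = 199.4 +0.467 +1.300 = 201.167 m.

201.2 m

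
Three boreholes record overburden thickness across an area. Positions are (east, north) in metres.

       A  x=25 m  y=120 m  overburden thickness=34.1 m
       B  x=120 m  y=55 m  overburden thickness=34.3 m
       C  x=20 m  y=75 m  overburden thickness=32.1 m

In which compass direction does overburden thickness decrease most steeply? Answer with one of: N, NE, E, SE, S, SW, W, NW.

SW

Taking A as reference: B−A = (95, -65, +0.2); C−A = (-5, -45, -2.0).
Determinant of the coordinate differences = 95·(-45) − (-5)·(-65) = -4600.
∂d/∂x = [(+0.2)·(-45) − (-2.0)·(-65)] / -4600 = +0.03022
∂d/∂y = [95·(-2.0) − (-5)·(+0.2)] / -4600 = +0.04109
Steepest decrease is along −∇f = (-0.03022 E, -0.04109 N) → southwest.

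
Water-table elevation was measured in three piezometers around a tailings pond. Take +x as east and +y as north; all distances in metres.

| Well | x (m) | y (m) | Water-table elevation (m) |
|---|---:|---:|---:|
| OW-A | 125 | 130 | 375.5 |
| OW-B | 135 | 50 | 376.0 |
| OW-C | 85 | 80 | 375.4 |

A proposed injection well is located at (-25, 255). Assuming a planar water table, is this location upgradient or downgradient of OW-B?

Taking OW-A as reference: OW-B−OW-A = (10, -80, +0.5); OW-C−OW-A = (-40, -50, -0.1).
Determinant of the coordinate differences = 10·(-50) − (-40)·(-80) = -3700.
∂h/∂x = [(+0.5)·(-50) − (-0.1)·(-80)] / -3700 = +0.008919
∂h/∂y = [10·(-0.1) − (-40)·(+0.5)] / -3700 = -0.005135
Head at (-25, 255) = 375.5 + (+0.008919)·(-150) + (-0.005135)·(125) = 373.52 m.
That is lower than the 376.0 m at OW-B, so the point is downgradient.

downgradient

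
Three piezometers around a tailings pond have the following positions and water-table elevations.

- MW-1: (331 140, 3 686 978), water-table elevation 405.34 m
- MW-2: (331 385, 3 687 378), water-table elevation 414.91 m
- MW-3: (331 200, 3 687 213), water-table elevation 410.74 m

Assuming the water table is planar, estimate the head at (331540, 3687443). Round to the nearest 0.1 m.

416.8 m

With h = a·x + b·y + c and MW-1 as origin, the differences give:
  245·a + 400·b = +9.57
  60·a + 235·b = +5.40
Eliminate b (×235 and ×400, subtract): 33575·a = 88.950 → a = ∂h/∂x = +0.002649
Back-substitute: b = ∂h/∂y = +0.02230.
h(331540, 3687443) = 405.34 + (+0.002649)·(400) + (+0.02230)·(465) = 405.34 +1.060 +10.371 = 416.770 m.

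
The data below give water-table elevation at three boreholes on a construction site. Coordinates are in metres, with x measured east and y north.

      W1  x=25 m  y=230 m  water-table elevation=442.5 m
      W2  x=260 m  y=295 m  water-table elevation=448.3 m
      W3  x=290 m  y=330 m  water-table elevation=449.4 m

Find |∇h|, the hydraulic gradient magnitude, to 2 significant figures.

0.025

Differences from W1: to W2 (Δx, Δy, Δh) = (235, 65, +5.8); to W3 = (265, 100, +6.9).
Solve a·Δx + b·Δy = Δh: det = 235·100 − 265·65 = 6275.
∂h/∂x = [(+5.8)·100 − (+6.9)·65] / 6275 = +0.02096
∂h/∂y = [235·(+6.9) − 265·(+5.8)] / 6275 = +0.01347
|∇h| = √(0.02096² + 0.01347²) = 0.02492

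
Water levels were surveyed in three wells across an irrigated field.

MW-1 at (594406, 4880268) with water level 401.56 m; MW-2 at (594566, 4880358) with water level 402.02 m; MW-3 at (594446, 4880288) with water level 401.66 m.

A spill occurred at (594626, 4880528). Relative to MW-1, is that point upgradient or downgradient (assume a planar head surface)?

upgradient

Differences from MW-1: to MW-2 (Δx, Δy, Δh) = (160, 90, +0.46); to MW-3 = (40, 20, +0.10).
Solve a·Δx + b·Δy = Δh: det = 160·20 − 40·90 = -400.
∂h/∂x = [(+0.46)·20 − (+0.10)·90] / -400 = -0.0005000
∂h/∂y = [160·(+0.10) − 40·(+0.46)] / -400 = +0.006000
Head at (594626, 4880528) = 401.56 + (-0.0005000)·(220) + (+0.006000)·(260) = 403.01 m.
That is higher than the 401.56 m at MW-1, so the point is upgradient.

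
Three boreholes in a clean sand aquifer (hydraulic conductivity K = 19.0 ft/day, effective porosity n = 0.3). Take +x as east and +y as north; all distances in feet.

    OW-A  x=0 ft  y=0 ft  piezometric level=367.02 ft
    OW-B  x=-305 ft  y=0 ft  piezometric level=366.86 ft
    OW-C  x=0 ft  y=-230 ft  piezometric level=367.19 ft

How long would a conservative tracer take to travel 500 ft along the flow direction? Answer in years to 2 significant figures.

∂h/∂x = (366.86 − 367.02) / (-305 − 0) = +0.0005246
∂h/∂y = (367.19 − 367.02) / (-230 − 0) = -0.0007391
|∇h| = √(0.0005246² + -0.0007391²) = 0.0009064
Seepage velocity v = K·i/n = 19.0 × 0.0009064 / 0.3 = 0.05741 ft/day.
t = 500 / 0.05741 = 8709 days = 23.8 years.

24 years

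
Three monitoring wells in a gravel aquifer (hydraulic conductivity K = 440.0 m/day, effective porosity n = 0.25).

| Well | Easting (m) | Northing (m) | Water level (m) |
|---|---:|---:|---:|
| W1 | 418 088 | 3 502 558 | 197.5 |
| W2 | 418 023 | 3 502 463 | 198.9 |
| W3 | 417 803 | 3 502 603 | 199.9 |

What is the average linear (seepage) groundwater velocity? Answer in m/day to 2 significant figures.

22 m/day

With h = a·x + b·y + c and W1 as origin, the differences give:
  (-65)·a + (-95)·b = +1.4
  (-285)·a + 45·b = +2.4
Eliminate b (×45 and ×(-95), subtract): -30000·a = 291.00 → a = ∂h/∂x = -0.009700
Back-substitute: b = ∂h/∂y = -0.008100.
|∇h| = √(-0.009700² + -0.008100²) = 0.01264
Seepage velocity v = K·i/n = 440.0 × 0.01264 / 0.25 = 22.25 m/day.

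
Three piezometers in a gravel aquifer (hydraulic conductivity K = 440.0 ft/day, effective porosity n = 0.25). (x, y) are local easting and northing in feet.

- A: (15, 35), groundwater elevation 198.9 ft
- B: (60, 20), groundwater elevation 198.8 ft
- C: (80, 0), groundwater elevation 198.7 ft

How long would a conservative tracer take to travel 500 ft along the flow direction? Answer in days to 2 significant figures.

Taking A as reference: B−A = (45, -15, -0.1); C−A = (65, -35, -0.2).
Determinant of the coordinate differences = 45·(-35) − 65·(-15) = -600.
∂h/∂x = [(-0.1)·(-35) − (-0.2)·(-15)] / -600 = -0.0008333
∂h/∂y = [45·(-0.2) − 65·(-0.1)] / -600 = +0.004167
|∇h| = √(-0.0008333² + 0.004167²) = 0.00425
Seepage velocity v = K·i/n = 440.0 × 0.00425 / 0.25 = 7.48 ft/day.
t = 500 / 7.48 = 66.84 days.

67 days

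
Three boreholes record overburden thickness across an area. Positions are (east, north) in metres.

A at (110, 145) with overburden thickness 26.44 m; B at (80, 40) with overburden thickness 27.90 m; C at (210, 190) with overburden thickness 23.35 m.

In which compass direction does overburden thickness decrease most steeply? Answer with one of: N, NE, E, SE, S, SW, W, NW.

With d = a·x + b·y + c and A as origin, the differences give:
  (-30)·a + (-105)·b = +1.46
  100·a + 45·b = -3.09
Eliminate b (×45 and ×(-105), subtract): 9150·a = -258.750 → a = ∂d/∂x = -0.02828
Back-substitute: b = ∂d/∂y = -0.005825.
Steepest decrease is along −∇f = (+0.02828 E, +0.005825 N) → east.

E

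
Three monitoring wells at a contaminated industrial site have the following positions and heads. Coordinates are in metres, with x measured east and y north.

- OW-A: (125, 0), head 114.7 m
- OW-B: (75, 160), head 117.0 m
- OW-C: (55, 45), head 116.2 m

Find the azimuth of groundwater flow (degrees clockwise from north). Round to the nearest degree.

122°

Differences from OW-A: to OW-B (Δx, Δy, Δh) = (-50, 160, +2.3); to OW-C = (-70, 45, +1.5).
Solve a·Δx + b·Δy = Δh: det = (-50)·45 − (-70)·160 = 8950.
∂h/∂x = [(+2.3)·45 − (+1.5)·160] / 8950 = -0.01525
∂h/∂y = [(-50)·(+1.5) − (-70)·(+2.3)] / 8950 = +0.009609
Flow direction (−∇h) has components (+0.01525 E, -0.009609 N).
Azimuth = atan2(E, N) = atan2(+0.01525, -0.009609) = 122.2° ≈ 122°.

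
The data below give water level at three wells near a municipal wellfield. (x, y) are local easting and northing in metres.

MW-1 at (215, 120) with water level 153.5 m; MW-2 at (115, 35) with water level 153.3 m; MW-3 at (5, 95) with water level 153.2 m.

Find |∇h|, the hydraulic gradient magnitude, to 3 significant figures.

With h = a·x + b·y + c and MW-1 as origin, the differences give:
  (-100)·a + (-85)·b = -0.2
  (-210)·a + (-25)·b = -0.3
Eliminate b (×(-25) and ×(-85), subtract): -15350·a = -20.50 → a = ∂h/∂x = +0.001336
Back-substitute: b = ∂h/∂y = +0.0007818.
|∇h| = √(0.001336² + 0.0007818²) = 0.001548

0.00155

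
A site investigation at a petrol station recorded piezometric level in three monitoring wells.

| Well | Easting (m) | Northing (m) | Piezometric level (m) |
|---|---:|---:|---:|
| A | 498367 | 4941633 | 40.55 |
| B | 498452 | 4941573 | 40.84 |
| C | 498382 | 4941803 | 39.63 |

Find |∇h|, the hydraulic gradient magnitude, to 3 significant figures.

Taking A as reference: B−A = (85, -60, +0.29); C−A = (15, 170, -0.92).
Determinant of the coordinate differences = 85·170 − 15·(-60) = 15350.
∂h/∂x = [(+0.29)·170 − (-0.92)·(-60)] / 15350 = -0.0003844
∂h/∂y = [85·(-0.92) − 15·(+0.29)] / 15350 = -0.005378
|∇h| = √(-0.0003844² + -0.005378²) = 0.005392

0.00539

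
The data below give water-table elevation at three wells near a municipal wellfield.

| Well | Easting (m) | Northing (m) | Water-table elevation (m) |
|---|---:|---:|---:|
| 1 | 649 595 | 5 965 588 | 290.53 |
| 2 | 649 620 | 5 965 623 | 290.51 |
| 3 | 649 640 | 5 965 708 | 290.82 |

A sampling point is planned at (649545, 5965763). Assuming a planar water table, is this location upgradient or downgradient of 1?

upgradient

With h = a·x + b·y + c and 1 as origin, the differences give:
  25·a + 35·b = -0.02
  45·a + 120·b = +0.29
Eliminate b (×120 and ×35, subtract): 1425·a = -12.550 → a = ∂h/∂x = -0.008807
Back-substitute: b = ∂h/∂y = +0.005719.
Head at (649545, 5965763) = 290.53 + (-0.008807)·(-50) + (+0.005719)·(175) = 291.97 m.
That is higher than the 290.53 m at 1, so the point is upgradient.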